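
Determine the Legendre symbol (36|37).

1

Factor out 2: 36 = 2^2·9. Since 37 ≡ 5 (mod 8), (2|37) = -1, and (2|37)^2 = +1. Now have (9|37).
9 ≡ 1 (mod 4), so quadratic reciprocity gives (9|37) = (37|9). Reduce: 37 ≡ 1 (mod 9). Now have (1|9).
(1|9) = 1. Collecting the sign factors: 1.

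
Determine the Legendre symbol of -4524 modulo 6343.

(-4524/6343)
  = -(4524/6343)    [6343 ≡ 3 mod 4 ⇒ (-1/6343) = -1]
  = -(1131/6343)    [6343 ≡ 7 mod 8 ⇒ (2/6343)^2 = +1]
  = (6343/1131)    [QR: both ≡ 3 mod 4, sign flips]
  = (688/1131)    [6343 ≡ 688 mod 1131]
  = (43/1131)    [1131 ≡ 3 mod 8 ⇒ (2/1131)^4 = +1]
  = -(1131/43)    [QR: both ≡ 3 mod 4, sign flips]
  = -(13/43)    [1131 ≡ 13 mod 43]
  = -(43/13)    [QR: 13 ≡ 1 mod 4, sign kept]
  = -(4/13)    [43 ≡ 4 mod 13]
  = -(1/13)    [13 ≡ 5 mod 8 ⇒ (2/13)^2 = +1]
  = -1    [(1/13) = 1]

-1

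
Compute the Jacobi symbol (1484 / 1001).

0

Reduce the numerator: 1484 ≡ 483 (mod 1001), so (1484 / 1001) = (483 / 1001).
1001 ≡ 1 (mod 4), so quadratic reciprocity gives (483 / 1001) = (1001 / 483). Reduce: 1001 ≡ 35 (mod 483). Now have (35 / 483).
Both 35 ≡ 3 and 483 ≡ 3 (mod 4), so reciprocity gives (35 / 483) = -(483 / 35). Reduce: 483 ≡ 28 (mod 35). Now have -(28 / 35).
Factor out 2: 28 = 2^2·7. Since 35 ≡ 3 (mod 8), (2 / 35) = -1, and (2 / 35)^2 = +1. Now have -(7 / 35).
Both 7 ≡ 3 and 35 ≡ 3 (mod 4), so reciprocity gives (7 / 35) = -(35 / 7). Reduce: 35 ≡ 0 (mod 7). Now have (0 / 7).
The numerator is now 0 with denominator 7 > 1: the symbol is 0.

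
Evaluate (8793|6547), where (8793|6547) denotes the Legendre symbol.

-1

(8793|6547)
  = (2246|6547)    [8793 ≡ 2246 mod 6547]
  = -(1123|6547)    [6547 ≡ 3 mod 8 ⇒ (2|6547) = -1]
  = (6547|1123)    [QR: both ≡ 3 mod 4, sign flips]
  = (932|1123)    [6547 ≡ 932 mod 1123]
  = (233|1123)    [1123 ≡ 3 mod 8 ⇒ (2|1123)^2 = +1]
  = (1123|233)    [QR: 233 ≡ 1 mod 4, sign kept]
  = (191|233)    [1123 ≡ 191 mod 233]
  = (233|191)    [QR: 233 ≡ 1 mod 4, sign kept]
  = (42|191)    [233 ≡ 42 mod 191]
  = (21|191)    [191 ≡ 7 mod 8 ⇒ (2|191) = +1]
  = (191|21)    [QR: 21 ≡ 1 mod 4, sign kept]
  = (2|21)    [191 ≡ 2 mod 21]
  = -(1|21)    [21 ≡ 5 mod 8 ⇒ (2|21) = -1]
  = -1    [(1|21) = 1]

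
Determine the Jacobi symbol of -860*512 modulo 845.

0

By multiplicativity, (-860·512|845) = (-860|845)·(512|845).
First factor (-860|845):
Pull out -1: (-860|845) = (-1|845)·(860|845). Since 845 ≡ 1 (mod 4), (-1|845) = +1. Now have (860|845).
Reduce the numerator: 860 ≡ 15 (mod 845), so (860|845) = (15|845).
845 ≡ 1 (mod 4), so quadratic reciprocity gives (15|845) = (845|15). Reduce: 845 ≡ 5 (mod 15). Now have (5|15).
5 ≡ 1 (mod 4), so quadratic reciprocity gives (5|15) = (15|5). Reduce: 15 ≡ 0 (mod 5). Now have (0|5).
The numerator is now 0 with denominator 5 > 1: the symbol is 0.
Second factor (512|845):
Factor out 2: 512 = 2^9. Since 845 ≡ 5 (mod 8), (2|845) = -1, and (2|845)^9 = -1. Now have -(1|845).
(1|845) = 1. Collecting the sign factors: -1.
Product: (0)·(-1) = 0.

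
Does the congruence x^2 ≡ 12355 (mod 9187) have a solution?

Reduce the numerator: 12355 ≡ 3168 (mod 9187), so (12355|9187) = (3168|9187).
Factor out 2: 3168 = 2^5·99. Since 9187 ≡ 3 (mod 8), (2|9187) = -1, and (2|9187)^5 = -1. Now have -(99|9187).
Both 99 ≡ 3 and 9187 ≡ 3 (mod 4), so reciprocity gives (99|9187) = -(9187|99). Reduce: 9187 ≡ 79 (mod 99). Now have (79|99).
Both 79 ≡ 3 and 99 ≡ 3 (mod 4), so reciprocity gives (79|99) = -(99|79). Reduce: 99 ≡ 20 (mod 79). Now have -(20|79).
Factor out 2: 20 = 2^2·5. Since 79 ≡ 7 (mod 8), (2|79) = +1, and (2|79)^2 = +1. Now have -(5|79).
5 ≡ 1 (mod 4), so quadratic reciprocity gives (5|79) = (79|5). Reduce: 79 ≡ 4 (mod 5). Now have -(4|5).
Factor out 2: 4 = 2^2. Since 5 ≡ 5 (mod 8), (2|5) = -1, and (2|5)^2 = +1. Now have -(1|5).
(1|5) = 1. Collecting the sign factors: -1.
The Legendre symbol is -1, so x^2 ≡ 12355 (mod 9187) has no solution.

no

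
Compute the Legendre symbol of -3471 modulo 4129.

1

Reduce the numerator: -3471 ≡ 658 (mod 4129), so (-3471/4129) = (658/4129).
Factor out 2: 658 = 2·329. Since 4129 ≡ 1 (mod 8), (2/4129) = +1. Now have (329/4129).
329 ≡ 1 (mod 4), so quadratic reciprocity gives (329/4129) = (4129/329). Reduce: 4129 ≡ 181 (mod 329). Now have (181/329).
181 ≡ 1 (mod 4), so quadratic reciprocity gives (181/329) = (329/181). Reduce: 329 ≡ 148 (mod 181). Now have (148/181).
Factor out 2: 148 = 2^2·37. Since 181 ≡ 5 (mod 8), (2/181) = -1, and (2/181)^2 = +1. Now have (37/181).
37 ≡ 1 (mod 4), so quadratic reciprocity gives (37/181) = (181/37). Reduce: 181 ≡ 33 (mod 37). Now have (33/37).
33 ≡ 1 (mod 4), so quadratic reciprocity gives (33/37) = (37/33). Reduce: 37 ≡ 4 (mod 33). Now have (4/33).
Factor out 2: 4 = 2^2. Since 33 ≡ 1 (mod 8), (2/33) = +1, and (2/33)^2 = +1. Now have (1/33).
(1/33) = 1. Collecting the sign factors: 1.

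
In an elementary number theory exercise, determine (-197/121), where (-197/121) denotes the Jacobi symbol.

1

(-197/121)
  = (197/121)    [121 ≡ 1 mod 4 ⇒ (-1/121) = +1]
  = (76/121)    [197 ≡ 76 mod 121]
  = (19/121)    [121 ≡ 1 mod 8 ⇒ (2/121)^2 = +1]
  = (121/19)    [QR: 121 ≡ 1 mod 4, sign kept]
  = (7/19)    [121 ≡ 7 mod 19]
  = -(19/7)    [QR: both ≡ 3 mod 4, sign flips]
  = -(5/7)    [19 ≡ 5 mod 7]
  = -(7/5)    [QR: 5 ≡ 1 mod 4, sign kept]
  = -(2/5)    [7 ≡ 2 mod 5]
  = (1/5)    [5 ≡ 5 mod 8 ⇒ (2/5) = -1]
  = 1    [(1/5) = 1]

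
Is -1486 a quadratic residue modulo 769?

no

(-1486|769)
  = (52|769)    [-1486 ≡ 52 mod 769]
  = (13|769)    [769 ≡ 1 mod 8 ⇒ (2|769)^2 = +1]
  = (769|13)    [QR: 13 ≡ 1 mod 4, sign kept]
  = (2|13)    [769 ≡ 2 mod 13]
  = -(1|13)    [13 ≡ 5 mod 8 ⇒ (2|13) = -1]
  = -1    [(1|13) = 1]
The Legendre symbol is -1, so x^2 ≡ -1486 (mod 769) has no solution.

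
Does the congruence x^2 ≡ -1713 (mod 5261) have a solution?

Reduce the numerator: -1713 ≡ 3548 (mod 5261), so (-1713/5261) = (3548/5261).
Factor out 2: 3548 = 2^2·887. Since 5261 ≡ 5 (mod 8), (2/5261) = -1, and (2/5261)^2 = +1. Now have (887/5261).
5261 ≡ 1 (mod 4), so quadratic reciprocity gives (887/5261) = (5261/887). Reduce: 5261 ≡ 826 (mod 887). Now have (826/887).
Factor out 2: 826 = 2·413. Since 887 ≡ 7 (mod 8), (2/887) = +1. Now have (413/887).
413 ≡ 1 (mod 4), so quadratic reciprocity gives (413/887) = (887/413). Reduce: 887 ≡ 61 (mod 413). Now have (61/413).
61 ≡ 1 (mod 4), so quadratic reciprocity gives (61/413) = (413/61). Reduce: 413 ≡ 47 (mod 61). Now have (47/61).
61 ≡ 1 (mod 4), so quadratic reciprocity gives (47/61) = (61/47). Reduce: 61 ≡ 14 (mod 47). Now have (14/47).
Factor out 2: 14 = 2·7. Since 47 ≡ 7 (mod 8), (2/47) = +1. Now have (7/47).
Both 7 ≡ 3 and 47 ≡ 3 (mod 4), so reciprocity gives (7/47) = -(47/7). Reduce: 47 ≡ 5 (mod 7). Now have -(5/7).
5 ≡ 1 (mod 4), so quadratic reciprocity gives (5/7) = (7/5). Reduce: 7 ≡ 2 (mod 5). Now have -(2/5).
Factor out 2: 2 = 2. Since 5 ≡ 5 (mod 8), (2/5) = -1. Now have (1/5).
(1/5) = 1. Collecting the sign factors: 1.
(-1713/5261) = 1, and 5261 is prime, so -1713 is a quadratic residue mod 5261.

yes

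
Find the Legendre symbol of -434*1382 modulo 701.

By multiplicativity, (-434·1382 / 701) = (-434 / 701)·(1382 / 701).
First factor (-434 / 701):
Reduce the numerator: -434 ≡ 267 (mod 701), so (-434 / 701) = (267 / 701).
701 ≡ 1 (mod 4), so quadratic reciprocity gives (267 / 701) = (701 / 267). Reduce: 701 ≡ 167 (mod 267). Now have (167 / 267).
Both 167 ≡ 3 and 267 ≡ 3 (mod 4), so reciprocity gives (167 / 267) = -(267 / 167). Reduce: 267 ≡ 100 (mod 167). Now have -(100 / 167).
Factor out 2: 100 = 2^2·25. Since 167 ≡ 7 (mod 8), (2 / 167) = +1, and (2 / 167)^2 = +1. Now have -(25 / 167).
25 ≡ 1 (mod 4), so quadratic reciprocity gives (25 / 167) = (167 / 25). Reduce: 167 ≡ 17 (mod 25). Now have -(17 / 25).
17 ≡ 1 (mod 4), so quadratic reciprocity gives (17 / 25) = (25 / 17). Reduce: 25 ≡ 8 (mod 17). Now have -(8 / 17).
Factor out 2: 8 = 2^3. Since 17 ≡ 1 (mod 8), (2 / 17) = +1, and (2 / 17)^3 = +1. Now have -(1 / 17).
(1 / 17) = 1. Collecting the sign factors: -1.
Second factor (1382 / 701):
Reduce the numerator: 1382 ≡ 681 (mod 701), so (1382 / 701) = (681 / 701).
681 ≡ 1 (mod 4), so quadratic reciprocity gives (681 / 701) = (701 / 681). Reduce: 701 ≡ 20 (mod 681). Now have (20 / 681).
Factor out 2: 20 = 2^2·5. Since 681 ≡ 1 (mod 8), (2 / 681) = +1, and (2 / 681)^2 = +1. Now have (5 / 681).
5 ≡ 1 (mod 4), so quadratic reciprocity gives (5 / 681) = (681 / 5). Reduce: 681 ≡ 1 (mod 5). Now have (1 / 5).
(1 / 5) = 1. Collecting the sign factors: 1.
Product: (-1)·(1) = -1.

-1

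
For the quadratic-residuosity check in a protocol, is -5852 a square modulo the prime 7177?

no

(-5852/7177)
  = (1325/7177)    [-5852 ≡ 1325 mod 7177]
  = (7177/1325)    [QR: 1325 ≡ 1 mod 4, sign kept]
  = (552/1325)    [7177 ≡ 552 mod 1325]
  = -(69/1325)    [1325 ≡ 5 mod 8 ⇒ (2/1325)^3 = -1]
  = -(1325/69)    [QR: 69 ≡ 1 mod 4, sign kept]
  = -(14/69)    [1325 ≡ 14 mod 69]
  = (7/69)    [69 ≡ 5 mod 8 ⇒ (2/69) = -1]
  = (69/7)    [QR: 69 ≡ 1 mod 4, sign kept]
  = (6/7)    [69 ≡ 6 mod 7]
  = (3/7)    [7 ≡ 7 mod 8 ⇒ (2/7) = +1]
  = -(7/3)    [QR: both ≡ 3 mod 4, sign flips]
  = -(1/3)    [7 ≡ 1 mod 3]
  = -1    [(1/3) = 1]
The Legendre symbol is -1, so x^2 ≡ -5852 (mod 7177) has no solution.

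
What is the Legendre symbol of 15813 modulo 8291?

1

(15813|8291)
  = (7522|8291)    [15813 ≡ 7522 mod 8291]
  = -(3761|8291)    [8291 ≡ 3 mod 8 ⇒ (2|8291) = -1]
  = -(8291|3761)    [QR: 3761 ≡ 1 mod 4, sign kept]
  = -(769|3761)    [8291 ≡ 769 mod 3761]
  = -(3761|769)    [QR: 769 ≡ 1 mod 4, sign kept]
  = -(685|769)    [3761 ≡ 685 mod 769]
  = -(769|685)    [QR: 685 ≡ 1 mod 4, sign kept]
  = -(84|685)    [769 ≡ 84 mod 685]
  = -(21|685)    [685 ≡ 5 mod 8 ⇒ (2|685)^2 = +1]
  = -(685|21)    [QR: 21 ≡ 1 mod 4, sign kept]
  = -(13|21)    [685 ≡ 13 mod 21]
  = -(21|13)    [QR: 13 ≡ 1 mod 4, sign kept]
  = -(8|13)    [21 ≡ 8 mod 13]
  = (1|13)    [13 ≡ 5 mod 8 ⇒ (2|13)^3 = -1]
  = 1    [(1|13) = 1]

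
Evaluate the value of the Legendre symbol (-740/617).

Reduce the numerator: -740 ≡ 494 (mod 617), so (-740/617) = (494/617).
Factor out 2: 494 = 2·247. Since 617 ≡ 1 (mod 8), (2/617) = +1. Now have (247/617).
617 ≡ 1 (mod 4), so quadratic reciprocity gives (247/617) = (617/247). Reduce: 617 ≡ 123 (mod 247). Now have (123/247).
Both 123 ≡ 3 and 247 ≡ 3 (mod 4), so reciprocity gives (123/247) = -(247/123). Reduce: 247 ≡ 1 (mod 123). Now have -(1/123).
(1/123) = 1. Collecting the sign factors: -1.

-1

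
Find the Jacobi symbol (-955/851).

(-955/851)
  = -(955/851)    [851 ≡ 3 mod 4 ⇒ (-1/851) = -1]
  = -(104/851)    [955 ≡ 104 mod 851]
  = (13/851)    [851 ≡ 3 mod 8 ⇒ (2/851)^3 = -1]
  = (851/13)    [QR: 13 ≡ 1 mod 4, sign kept]
  = (6/13)    [851 ≡ 6 mod 13]
  = -(3/13)    [13 ≡ 5 mod 8 ⇒ (2/13) = -1]
  = -(13/3)    [QR: 13 ≡ 1 mod 4, sign kept]
  = -(1/3)    [13 ≡ 1 mod 3]
  = -1    [(1/3) = 1]

-1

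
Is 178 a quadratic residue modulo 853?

(178/853)
  = -(89/853)    [853 ≡ 5 mod 8 ⇒ (2/853) = -1]
  = -(853/89)    [QR: 89 ≡ 1 mod 4, sign kept]
  = -(52/89)    [853 ≡ 52 mod 89]
  = -(13/89)    [89 ≡ 1 mod 8 ⇒ (2/89)^2 = +1]
  = -(89/13)    [QR: 13 ≡ 1 mod 4, sign kept]
  = -(11/13)    [89 ≡ 11 mod 13]
  = -(13/11)    [QR: 13 ≡ 1 mod 4, sign kept]
  = -(2/11)    [13 ≡ 2 mod 11]
  = (1/11)    [11 ≡ 3 mod 8 ⇒ (2/11) = -1]
  = 1    [(1/11) = 1]
The Legendre symbol is 1, so x^2 ≡ 178 (mod 853) has solution.

yes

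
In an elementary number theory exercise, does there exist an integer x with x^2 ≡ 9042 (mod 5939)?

yes

Reduce the numerator: 9042 ≡ 3103 (mod 5939), so (9042/5939) = (3103/5939).
Both 3103 ≡ 3 and 5939 ≡ 3 (mod 4), so reciprocity gives (3103/5939) = -(5939/3103). Reduce: 5939 ≡ 2836 (mod 3103). Now have -(2836/3103).
Factor out 2: 2836 = 2^2·709. Since 3103 ≡ 7 (mod 8), (2/3103) = +1, and (2/3103)^2 = +1. Now have -(709/3103).
709 ≡ 1 (mod 4), so quadratic reciprocity gives (709/3103) = (3103/709). Reduce: 3103 ≡ 267 (mod 709). Now have -(267/709).
709 ≡ 1 (mod 4), so quadratic reciprocity gives (267/709) = (709/267). Reduce: 709 ≡ 175 (mod 267). Now have -(175/267).
Both 175 ≡ 3 and 267 ≡ 3 (mod 4), so reciprocity gives (175/267) = -(267/175). Reduce: 267 ≡ 92 (mod 175). Now have (92/175).
Factor out 2: 92 = 2^2·23. Since 175 ≡ 7 (mod 8), (2/175) = +1, and (2/175)^2 = +1. Now have (23/175).
Both 23 ≡ 3 and 175 ≡ 3 (mod 4), so reciprocity gives (23/175) = -(175/23). Reduce: 175 ≡ 14 (mod 23). Now have -(14/23).
Factor out 2: 14 = 2·7. Since 23 ≡ 7 (mod 8), (2/23) = +1. Now have -(7/23).
Both 7 ≡ 3 and 23 ≡ 3 (mod 4), so reciprocity gives (7/23) = -(23/7). Reduce: 23 ≡ 2 (mod 7). Now have (2/7).
Factor out 2: 2 = 2. Since 7 ≡ 7 (mod 8), (2/7) = +1. Now have (1/7).
(1/7) = 1. Collecting the sign factors: 1.
(9042/5939) = 1, and 5939 is prime, so 9042 is a quadratic residue mod 5939.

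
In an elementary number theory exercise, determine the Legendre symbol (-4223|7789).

1

(-4223|7789)
  = (4223|7789)    [7789 ≡ 1 mod 4 ⇒ (-1|7789) = +1]
  = (7789|4223)    [QR: 7789 ≡ 1 mod 4, sign kept]
  = (3566|4223)    [7789 ≡ 3566 mod 4223]
  = (1783|4223)    [4223 ≡ 7 mod 8 ⇒ (2|4223) = +1]
  = -(4223|1783)    [QR: both ≡ 3 mod 4, sign flips]
  = -(657|1783)    [4223 ≡ 657 mod 1783]
  = -(1783|657)    [QR: 657 ≡ 1 mod 4, sign kept]
  = -(469|657)    [1783 ≡ 469 mod 657]
  = -(657|469)    [QR: 469 ≡ 1 mod 4, sign kept]
  = -(188|469)    [657 ≡ 188 mod 469]
  = -(47|469)    [469 ≡ 5 mod 8 ⇒ (2|469)^2 = +1]
  = -(469|47)    [QR: 469 ≡ 1 mod 4, sign kept]
  = -(46|47)    [469 ≡ 46 mod 47]
  = -(23|47)    [47 ≡ 7 mod 8 ⇒ (2|47) = +1]
  = (47|23)    [QR: both ≡ 3 mod 4, sign flips]
  = (1|23)    [47 ≡ 1 mod 23]
  = 1    [(1|23) = 1]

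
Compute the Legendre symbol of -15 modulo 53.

(-15/53)
  = (15/53)    [53 ≡ 1 mod 4 ⇒ (-1/53) = +1]
  = (53/15)    [QR: 53 ≡ 1 mod 4, sign kept]
  = (8/15)    [53 ≡ 8 mod 15]
  = (1/15)    [15 ≡ 7 mod 8 ⇒ (2/15)^3 = +1]
  = 1    [(1/15) = 1]

1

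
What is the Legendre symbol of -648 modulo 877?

-1

Reduce the numerator: -648 ≡ 229 (mod 877), so (-648|877) = (229|877).
229 ≡ 1 (mod 4), so quadratic reciprocity gives (229|877) = (877|229). Reduce: 877 ≡ 190 (mod 229). Now have (190|229).
Factor out 2: 190 = 2·95. Since 229 ≡ 5 (mod 8), (2|229) = -1. Now have -(95|229).
229 ≡ 1 (mod 4), so quadratic reciprocity gives (95|229) = (229|95). Reduce: 229 ≡ 39 (mod 95). Now have -(39|95).
Both 39 ≡ 3 and 95 ≡ 3 (mod 4), so reciprocity gives (39|95) = -(95|39). Reduce: 95 ≡ 17 (mod 39). Now have (17|39).
17 ≡ 1 (mod 4), so quadratic reciprocity gives (17|39) = (39|17). Reduce: 39 ≡ 5 (mod 17). Now have (5|17).
5 ≡ 1 (mod 4), so quadratic reciprocity gives (5|17) = (17|5). Reduce: 17 ≡ 2 (mod 5). Now have (2|5).
Factor out 2: 2 = 2. Since 5 ≡ 5 (mod 8), (2|5) = -1. Now have -(1|5).
(1|5) = 1. Collecting the sign factors: -1.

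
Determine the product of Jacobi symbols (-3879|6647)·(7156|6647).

1

By multiplicativity, (-3879·7156|6647) = (-3879|6647)·(7156|6647).
First factor (-3879|6647):
(-3879|6647)
  = (2768|6647)    [-3879 ≡ 2768 mod 6647]
  = (173|6647)    [6647 ≡ 7 mod 8 ⇒ (2|6647)^4 = +1]
  = (6647|173)    [QR: 173 ≡ 1 mod 4, sign kept]
  = (73|173)    [6647 ≡ 73 mod 173]
  = (173|73)    [QR: 73 ≡ 1 mod 4, sign kept]
  = (27|73)    [173 ≡ 27 mod 73]
  = (73|27)    [QR: 73 ≡ 1 mod 4, sign kept]
  = (19|27)    [73 ≡ 19 mod 27]
  = -(27|19)    [QR: both ≡ 3 mod 4, sign flips]
  = -(8|19)    [27 ≡ 8 mod 19]
  = (1|19)    [19 ≡ 3 mod 8 ⇒ (2|19)^3 = -1]
  = 1    [(1|19) = 1]
Second factor (7156|6647):
(7156|6647)
  = (509|6647)    [7156 ≡ 509 mod 6647]
  = (6647|509)    [QR: 509 ≡ 1 mod 4, sign kept]
  = (30|509)    [6647 ≡ 30 mod 509]
  = -(15|509)    [509 ≡ 5 mod 8 ⇒ (2|509) = -1]
  = -(509|15)    [QR: 509 ≡ 1 mod 4, sign kept]
  = -(14|15)    [509 ≡ 14 mod 15]
  = -(7|15)    [15 ≡ 7 mod 8 ⇒ (2|15) = +1]
  = (15|7)    [QR: both ≡ 3 mod 4, sign flips]
  = (1|7)    [15 ≡ 1 mod 7]
  = 1    [(1|7) = 1]
Product: (1)·(1) = 1.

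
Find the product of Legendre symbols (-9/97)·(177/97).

-1

By multiplicativity, (-9·177/97) = (-9/97)·(177/97).
First factor (-9/97):
Reduce the numerator: -9 ≡ 88 (mod 97), so (-9/97) = (88/97).
Factor out 2: 88 = 2^3·11. Since 97 ≡ 1 (mod 8), (2/97) = +1, and (2/97)^3 = +1. Now have (11/97).
97 ≡ 1 (mod 4), so quadratic reciprocity gives (11/97) = (97/11). Reduce: 97 ≡ 9 (mod 11). Now have (9/11).
9 ≡ 1 (mod 4), so quadratic reciprocity gives (9/11) = (11/9). Reduce: 11 ≡ 2 (mod 9). Now have (2/9).
Factor out 2: 2 = 2. Since 9 ≡ 1 (mod 8), (2/9) = +1. Now have (1/9).
(1/9) = 1. Collecting the sign factors: 1.
Second factor (177/97):
Reduce the numerator: 177 ≡ 80 (mod 97), so (177/97) = (80/97).
Factor out 2: 80 = 2^4·5. Since 97 ≡ 1 (mod 8), (2/97) = +1, and (2/97)^4 = +1. Now have (5/97).
5 ≡ 1 (mod 4), so quadratic reciprocity gives (5/97) = (97/5). Reduce: 97 ≡ 2 (mod 5). Now have (2/5).
Factor out 2: 2 = 2. Since 5 ≡ 5 (mod 8), (2/5) = -1. Now have -(1/5).
(1/5) = 1. Collecting the sign factors: -1.
Product: (1)·(-1) = -1.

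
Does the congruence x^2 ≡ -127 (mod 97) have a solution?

no

(-127|97)
  = (67|97)    [-127 ≡ 67 mod 97]
  = (97|67)    [QR: 97 ≡ 1 mod 4, sign kept]
  = (30|67)    [97 ≡ 30 mod 67]
  = -(15|67)    [67 ≡ 3 mod 8 ⇒ (2|67) = -1]
  = (67|15)    [QR: both ≡ 3 mod 4, sign flips]
  = (7|15)    [67 ≡ 7 mod 15]
  = -(15|7)    [QR: both ≡ 3 mod 4, sign flips]
  = -(1|7)    [15 ≡ 1 mod 7]
  = -1    [(1|7) = 1]
The Legendre symbol is -1, so x^2 ≡ -127 (mod 97) has no solution.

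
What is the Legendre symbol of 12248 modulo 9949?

-1

Reduce the numerator: 12248 ≡ 2299 (mod 9949), so (12248/9949) = (2299/9949).
9949 ≡ 1 (mod 4), so quadratic reciprocity gives (2299/9949) = (9949/2299). Reduce: 9949 ≡ 753 (mod 2299). Now have (753/2299).
753 ≡ 1 (mod 4), so quadratic reciprocity gives (753/2299) = (2299/753). Reduce: 2299 ≡ 40 (mod 753). Now have (40/753).
Factor out 2: 40 = 2^3·5. Since 753 ≡ 1 (mod 8), (2/753) = +1, and (2/753)^3 = +1. Now have (5/753).
5 ≡ 1 (mod 4), so quadratic reciprocity gives (5/753) = (753/5). Reduce: 753 ≡ 3 (mod 5). Now have (3/5).
5 ≡ 1 (mod 4), so quadratic reciprocity gives (3/5) = (5/3). Reduce: 5 ≡ 2 (mod 3). Now have (2/3).
Factor out 2: 2 = 2. Since 3 ≡ 3 (mod 8), (2/3) = -1. Now have -(1/3).
(1/3) = 1. Collecting the sign factors: -1.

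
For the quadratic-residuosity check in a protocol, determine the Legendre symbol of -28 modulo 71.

(-28|71)
  = (43|71)    [-28 ≡ 43 mod 71]
  = -(71|43)    [QR: both ≡ 3 mod 4, sign flips]
  = -(28|43)    [71 ≡ 28 mod 43]
  = -(7|43)    [43 ≡ 3 mod 8 ⇒ (2|43)^2 = +1]
  = (43|7)    [QR: both ≡ 3 mod 4, sign flips]
  = (1|7)    [43 ≡ 1 mod 7]
  = 1    [(1|7) = 1]

1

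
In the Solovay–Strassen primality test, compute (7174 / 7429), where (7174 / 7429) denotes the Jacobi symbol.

0

(7174 / 7429)
  = -(3587 / 7429)    [7429 ≡ 5 mod 8 ⇒ (2 / 7429) = -1]
  = -(7429 / 3587)    [QR: 7429 ≡ 1 mod 4, sign kept]
  = -(255 / 3587)    [7429 ≡ 255 mod 3587]
  = (3587 / 255)    [QR: both ≡ 3 mod 4, sign flips]
  = (17 / 255)    [3587 ≡ 17 mod 255]
  = (255 / 17)    [QR: 17 ≡ 1 mod 4, sign kept]
  = (0 / 17)    [255 ≡ 0 mod 17]
  = 0    [numerator 0, gcd > 1]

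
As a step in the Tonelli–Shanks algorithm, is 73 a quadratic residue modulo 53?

no

Reduce the numerator: 73 ≡ 20 (mod 53), so (73/53) = (20/53).
Factor out 2: 20 = 2^2·5. Since 53 ≡ 5 (mod 8), (2/53) = -1, and (2/53)^2 = +1. Now have (5/53).
5 ≡ 1 (mod 4), so quadratic reciprocity gives (5/53) = (53/5). Reduce: 53 ≡ 3 (mod 5). Now have (3/5).
5 ≡ 1 (mod 4), so quadratic reciprocity gives (3/5) = (5/3). Reduce: 5 ≡ 2 (mod 3). Now have (2/3).
Factor out 2: 2 = 2. Since 3 ≡ 3 (mod 8), (2/3) = -1. Now have -(1/3).
(1/3) = 1. Collecting the sign factors: -1.
The Legendre symbol is -1, so x^2 ≡ 73 (mod 53) has no solution.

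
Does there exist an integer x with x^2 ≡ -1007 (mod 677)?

yes

(-1007|677)
  = (347|677)    [-1007 ≡ 347 mod 677]
  = (677|347)    [QR: 677 ≡ 1 mod 4, sign kept]
  = (330|347)    [677 ≡ 330 mod 347]
  = -(165|347)    [347 ≡ 3 mod 8 ⇒ (2|347) = -1]
  = -(347|165)    [QR: 165 ≡ 1 mod 4, sign kept]
  = -(17|165)    [347 ≡ 17 mod 165]
  = -(165|17)    [QR: 17 ≡ 1 mod 4, sign kept]
  = -(12|17)    [165 ≡ 12 mod 17]
  = -(3|17)    [17 ≡ 1 mod 8 ⇒ (2|17)^2 = +1]
  = -(17|3)    [QR: 17 ≡ 1 mod 4, sign kept]
  = -(2|3)    [17 ≡ 2 mod 3]
  = (1|3)    [3 ≡ 3 mod 8 ⇒ (2|3) = -1]
  = 1    [(1|3) = 1]
(-1007|677) = 1, and 677 is prime, so -1007 is a quadratic residue mod 677.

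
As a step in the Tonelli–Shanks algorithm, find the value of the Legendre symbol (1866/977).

1

Reduce the numerator: 1866 ≡ 889 (mod 977), so (1866/977) = (889/977).
889 ≡ 1 (mod 4), so quadratic reciprocity gives (889/977) = (977/889). Reduce: 977 ≡ 88 (mod 889). Now have (88/889).
Factor out 2: 88 = 2^3·11. Since 889 ≡ 1 (mod 8), (2/889) = +1, and (2/889)^3 = +1. Now have (11/889).
889 ≡ 1 (mod 4), so quadratic reciprocity gives (11/889) = (889/11). Reduce: 889 ≡ 9 (mod 11). Now have (9/11).
9 ≡ 1 (mod 4), so quadratic reciprocity gives (9/11) = (11/9). Reduce: 11 ≡ 2 (mod 9). Now have (2/9).
Factor out 2: 2 = 2. Since 9 ≡ 1 (mod 8), (2/9) = +1. Now have (1/9).
(1/9) = 1. Collecting the sign factors: 1.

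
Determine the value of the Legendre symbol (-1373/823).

Reduce the numerator: -1373 ≡ 273 (mod 823), so (-1373/823) = (273/823).
273 ≡ 1 (mod 4), so quadratic reciprocity gives (273/823) = (823/273). Reduce: 823 ≡ 4 (mod 273). Now have (4/273).
Factor out 2: 4 = 2^2. Since 273 ≡ 1 (mod 8), (2/273) = +1, and (2/273)^2 = +1. Now have (1/273).
(1/273) = 1. Collecting the sign factors: 1.

1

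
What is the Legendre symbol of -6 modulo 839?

-1

(-6 / 839)
  = (833 / 839)    [-6 ≡ 833 mod 839]
  = (839 / 833)    [QR: 833 ≡ 1 mod 4, sign kept]
  = (6 / 833)    [839 ≡ 6 mod 833]
  = (3 / 833)    [833 ≡ 1 mod 8 ⇒ (2 / 833) = +1]
  = (833 / 3)    [QR: 833 ≡ 1 mod 4, sign kept]
  = (2 / 3)    [833 ≡ 2 mod 3]
  = -(1 / 3)    [3 ≡ 3 mod 8 ⇒ (2 / 3) = -1]
  = -1    [(1 / 3) = 1]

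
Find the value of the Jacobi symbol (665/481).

-1

(665/481)
  = (184/481)    [665 ≡ 184 mod 481]
  = (23/481)    [481 ≡ 1 mod 8 ⇒ (2/481)^3 = +1]
  = (481/23)    [QR: 481 ≡ 1 mod 4, sign kept]
  = (21/23)    [481 ≡ 21 mod 23]
  = (23/21)    [QR: 21 ≡ 1 mod 4, sign kept]
  = (2/21)    [23 ≡ 2 mod 21]
  = -(1/21)    [21 ≡ 5 mod 8 ⇒ (2/21) = -1]
  = -1    [(1/21) = 1]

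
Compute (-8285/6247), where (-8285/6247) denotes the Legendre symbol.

-1

(-8285/6247)
  = (4209/6247)    [-8285 ≡ 4209 mod 6247]
  = (6247/4209)    [QR: 4209 ≡ 1 mod 4, sign kept]
  = (2038/4209)    [6247 ≡ 2038 mod 4209]
  = (1019/4209)    [4209 ≡ 1 mod 8 ⇒ (2/4209) = +1]
  = (4209/1019)    [QR: 4209 ≡ 1 mod 4, sign kept]
  = (133/1019)    [4209 ≡ 133 mod 1019]
  = (1019/133)    [QR: 133 ≡ 1 mod 4, sign kept]
  = (88/133)    [1019 ≡ 88 mod 133]
  = -(11/133)    [133 ≡ 5 mod 8 ⇒ (2/133)^3 = -1]
  = -(133/11)    [QR: 133 ≡ 1 mod 4, sign kept]
  = -(1/11)    [133 ≡ 1 mod 11]
  = -1    [(1/11) = 1]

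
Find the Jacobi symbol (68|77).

(68|77)
  = (17|77)    [77 ≡ 5 mod 8 ⇒ (2|77)^2 = +1]
  = (77|17)    [QR: 17 ≡ 1 mod 4, sign kept]
  = (9|17)    [77 ≡ 9 mod 17]
  = (17|9)    [QR: 9 ≡ 1 mod 4, sign kept]
  = (8|9)    [17 ≡ 8 mod 9]
  = (1|9)    [9 ≡ 1 mod 8 ⇒ (2|9)^3 = +1]
  = 1    [(1|9) = 1]

1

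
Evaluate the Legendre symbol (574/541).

(574/541)
  = (33/541)    [574 ≡ 33 mod 541]
  = (541/33)    [QR: 33 ≡ 1 mod 4, sign kept]
  = (13/33)    [541 ≡ 13 mod 33]
  = (33/13)    [QR: 13 ≡ 1 mod 4, sign kept]
  = (7/13)    [33 ≡ 7 mod 13]
  = (13/7)    [QR: 13 ≡ 1 mod 4, sign kept]
  = (6/7)    [13 ≡ 6 mod 7]
  = (3/7)    [7 ≡ 7 mod 8 ⇒ (2/7) = +1]
  = -(7/3)    [QR: both ≡ 3 mod 4, sign flips]
  = -(1/3)    [7 ≡ 1 mod 3]
  = -1    [(1/3) = 1]

-1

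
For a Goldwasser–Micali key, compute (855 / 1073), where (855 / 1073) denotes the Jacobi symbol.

-1

1073 ≡ 1 (mod 4), so quadratic reciprocity gives (855 / 1073) = (1073 / 855). Reduce: 1073 ≡ 218 (mod 855). Now have (218 / 855).
Factor out 2: 218 = 2·109. Since 855 ≡ 7 (mod 8), (2 / 855) = +1. Now have (109 / 855).
109 ≡ 1 (mod 4), so quadratic reciprocity gives (109 / 855) = (855 / 109). Reduce: 855 ≡ 92 (mod 109). Now have (92 / 109).
Factor out 2: 92 = 2^2·23. Since 109 ≡ 5 (mod 8), (2 / 109) = -1, and (2 / 109)^2 = +1. Now have (23 / 109).
109 ≡ 1 (mod 4), so quadratic reciprocity gives (23 / 109) = (109 / 23). Reduce: 109 ≡ 17 (mod 23). Now have (17 / 23).
17 ≡ 1 (mod 4), so quadratic reciprocity gives (17 / 23) = (23 / 17). Reduce: 23 ≡ 6 (mod 17). Now have (6 / 17).
Factor out 2: 6 = 2·3. Since 17 ≡ 1 (mod 8), (2 / 17) = +1. Now have (3 / 17).
17 ≡ 1 (mod 4), so quadratic reciprocity gives (3 / 17) = (17 / 3). Reduce: 17 ≡ 2 (mod 3). Now have (2 / 3).
Factor out 2: 2 = 2. Since 3 ≡ 3 (mod 8), (2 / 3) = -1. Now have -(1 / 3).
(1 / 3) = 1. Collecting the sign factors: -1.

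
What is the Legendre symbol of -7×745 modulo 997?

By multiplicativity, (-7·745/997) = (-7/997)·(745/997).
First factor (-7/997):
(-7/997)
  = (990/997)    [-7 ≡ 990 mod 997]
  = -(495/997)    [997 ≡ 5 mod 8 ⇒ (2/997) = -1]
  = -(997/495)    [QR: 997 ≡ 1 mod 4, sign kept]
  = -(7/495)    [997 ≡ 7 mod 495]
  = (495/7)    [QR: both ≡ 3 mod 4, sign flips]
  = (5/7)    [495 ≡ 5 mod 7]
  = (7/5)    [QR: 5 ≡ 1 mod 4, sign kept]
  = (2/5)    [7 ≡ 2 mod 5]
  = -(1/5)    [5 ≡ 5 mod 8 ⇒ (2/5) = -1]
  = -1    [(1/5) = 1]
Second factor (745/997):
(745/997)
  = (997/745)    [QR: 745 ≡ 1 mod 4, sign kept]
  = (252/745)    [997 ≡ 252 mod 745]
  = (63/745)    [745 ≡ 1 mod 8 ⇒ (2/745)^2 = +1]
  = (745/63)    [QR: 745 ≡ 1 mod 4, sign kept]
  = (52/63)    [745 ≡ 52 mod 63]
  = (13/63)    [63 ≡ 7 mod 8 ⇒ (2/63)^2 = +1]
  = (63/13)    [QR: 13 ≡ 1 mod 4, sign kept]
  = (11/13)    [63 ≡ 11 mod 13]
  = (13/11)    [QR: 13 ≡ 1 mod 4, sign kept]
  = (2/11)    [13 ≡ 2 mod 11]
  = -(1/11)    [11 ≡ 3 mod 8 ⇒ (2/11) = -1]
  = -1    [(1/11) = 1]
Product: (-1)·(-1) = 1.

1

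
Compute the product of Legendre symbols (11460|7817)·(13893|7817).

1

By multiplicativity, (11460·13893|7817) = (11460|7817)·(13893|7817).
First factor (11460|7817):
Reduce the numerator: 11460 ≡ 3643 (mod 7817), so (11460|7817) = (3643|7817).
7817 ≡ 1 (mod 4), so quadratic reciprocity gives (3643|7817) = (7817|3643). Reduce: 7817 ≡ 531 (mod 3643). Now have (531|3643).
Both 531 ≡ 3 and 3643 ≡ 3 (mod 4), so reciprocity gives (531|3643) = -(3643|531). Reduce: 3643 ≡ 457 (mod 531). Now have -(457|531).
457 ≡ 1 (mod 4), so quadratic reciprocity gives (457|531) = (531|457). Reduce: 531 ≡ 74 (mod 457). Now have -(74|457).
Factor out 2: 74 = 2·37. Since 457 ≡ 1 (mod 8), (2|457) = +1. Now have -(37|457).
37 ≡ 1 (mod 4), so quadratic reciprocity gives (37|457) = (457|37). Reduce: 457 ≡ 13 (mod 37). Now have -(13|37).
13 ≡ 1 (mod 4), so quadratic reciprocity gives (13|37) = (37|13). Reduce: 37 ≡ 11 (mod 13). Now have -(11|13).
13 ≡ 1 (mod 4), so quadratic reciprocity gives (11|13) = (13|11). Reduce: 13 ≡ 2 (mod 11). Now have -(2|11).
Factor out 2: 2 = 2. Since 11 ≡ 3 (mod 8), (2|11) = -1. Now have (1|11).
(1|11) = 1. Collecting the sign factors: 1.
Second factor (13893|7817):
Reduce the numerator: 13893 ≡ 6076 (mod 7817), so (13893|7817) = (6076|7817).
Factor out 2: 6076 = 2^2·1519. Since 7817 ≡ 1 (mod 8), (2|7817) = +1, and (2|7817)^2 = +1. Now have (1519|7817).
7817 ≡ 1 (mod 4), so quadratic reciprocity gives (1519|7817) = (7817|1519). Reduce: 7817 ≡ 222 (mod 1519). Now have (222|1519).
Factor out 2: 222 = 2·111. Since 1519 ≡ 7 (mod 8), (2|1519) = +1. Now have (111|1519).
Both 111 ≡ 3 and 1519 ≡ 3 (mod 4), so reciprocity gives (111|1519) = -(1519|111). Reduce: 1519 ≡ 76 (mod 111). Now have -(76|111).
Factor out 2: 76 = 2^2·19. Since 111 ≡ 7 (mod 8), (2|111) = +1, and (2|111)^2 = +1. Now have -(19|111).
Both 19 ≡ 3 and 111 ≡ 3 (mod 4), so reciprocity gives (19|111) = -(111|19). Reduce: 111 ≡ 16 (mod 19). Now have (16|19).
Factor out 2: 16 = 2^4. Since 19 ≡ 3 (mod 8), (2|19) = -1, and (2|19)^4 = +1. Now have (1|19).
(1|19) = 1. Collecting the sign factors: 1.
Product: (1)·(1) = 1.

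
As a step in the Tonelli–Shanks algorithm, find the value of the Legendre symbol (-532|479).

(-532|479)
  = -(532|479)    [479 ≡ 3 mod 4 ⇒ (-1|479) = -1]
  = -(53|479)    [532 ≡ 53 mod 479]
  = -(479|53)    [QR: 53 ≡ 1 mod 4, sign kept]
  = -(2|53)    [479 ≡ 2 mod 53]
  = (1|53)    [53 ≡ 5 mod 8 ⇒ (2|53) = -1]
  = 1    [(1|53) = 1]

1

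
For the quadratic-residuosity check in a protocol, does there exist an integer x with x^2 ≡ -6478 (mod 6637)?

Pull out -1: (-6478|6637) = (-1|6637)·(6478|6637). Since 6637 ≡ 1 (mod 4), (-1|6637) = +1. Now have (6478|6637).
Factor out 2: 6478 = 2·3239. Since 6637 ≡ 5 (mod 8), (2|6637) = -1. Now have -(3239|6637).
6637 ≡ 1 (mod 4), so quadratic reciprocity gives (3239|6637) = (6637|3239). Reduce: 6637 ≡ 159 (mod 3239). Now have -(159|3239).
Both 159 ≡ 3 and 3239 ≡ 3 (mod 4), so reciprocity gives (159|3239) = -(3239|159). Reduce: 3239 ≡ 59 (mod 159). Now have (59|159).
Both 59 ≡ 3 and 159 ≡ 3 (mod 4), so reciprocity gives (59|159) = -(159|59). Reduce: 159 ≡ 41 (mod 59). Now have -(41|59).
41 ≡ 1 (mod 4), so quadratic reciprocity gives (41|59) = (59|41). Reduce: 59 ≡ 18 (mod 41). Now have -(18|41).
Factor out 2: 18 = 2·9. Since 41 ≡ 1 (mod 8), (2|41) = +1. Now have -(9|41).
9 ≡ 1 (mod 4), so quadratic reciprocity gives (9|41) = (41|9). Reduce: 41 ≡ 5 (mod 9). Now have -(5|9).
5 ≡ 1 (mod 4), so quadratic reciprocity gives (5|9) = (9|5). Reduce: 9 ≡ 4 (mod 5). Now have -(4|5).
Factor out 2: 4 = 2^2. Since 5 ≡ 5 (mod 8), (2|5) = -1, and (2|5)^2 = +1. Now have -(1|5).
(1|5) = 1. Collecting the sign factors: -1.
(-6478|6637) = -1, and 6637 is prime, so -6478 is not a quadratic residue mod 6637.

no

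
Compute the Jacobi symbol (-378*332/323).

By multiplicativity, (-378·332/323) = (-378/323)·(332/323).
First factor (-378/323):
Reduce the numerator: -378 ≡ 268 (mod 323), so (-378/323) = (268/323).
Factor out 2: 268 = 2^2·67. Since 323 ≡ 3 (mod 8), (2/323) = -1, and (2/323)^2 = +1. Now have (67/323).
Both 67 ≡ 3 and 323 ≡ 3 (mod 4), so reciprocity gives (67/323) = -(323/67). Reduce: 323 ≡ 55 (mod 67). Now have -(55/67).
Both 55 ≡ 3 and 67 ≡ 3 (mod 4), so reciprocity gives (55/67) = -(67/55). Reduce: 67 ≡ 12 (mod 55). Now have (12/55).
Factor out 2: 12 = 2^2·3. Since 55 ≡ 7 (mod 8), (2/55) = +1, and (2/55)^2 = +1. Now have (3/55).
Both 3 ≡ 3 and 55 ≡ 3 (mod 4), so reciprocity gives (3/55) = -(55/3). Reduce: 55 ≡ 1 (mod 3). Now have -(1/3).
(1/3) = 1. Collecting the sign factors: -1.
Second factor (332/323):
Reduce the numerator: 332 ≡ 9 (mod 323), so (332/323) = (9/323).
9 ≡ 1 (mod 4), so quadratic reciprocity gives (9/323) = (323/9). Reduce: 323 ≡ 8 (mod 9). Now have (8/9).
Factor out 2: 8 = 2^3. Since 9 ≡ 1 (mod 8), (2/9) = +1, and (2/9)^3 = +1. Now have (1/9).
(1/9) = 1. Collecting the sign factors: 1.
Product: (-1)·(1) = -1.

-1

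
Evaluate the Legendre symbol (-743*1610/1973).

By multiplicativity, (-743·1610/1973) = (-743/1973)·(1610/1973).
First factor (-743/1973):
Pull out -1: (-743/1973) = (-1/1973)·(743/1973). Since 1973 ≡ 1 (mod 4), (-1/1973) = +1. Now have (743/1973).
1973 ≡ 1 (mod 4), so quadratic reciprocity gives (743/1973) = (1973/743). Reduce: 1973 ≡ 487 (mod 743). Now have (487/743).
Both 487 ≡ 3 and 743 ≡ 3 (mod 4), so reciprocity gives (487/743) = -(743/487). Reduce: 743 ≡ 256 (mod 487). Now have -(256/487).
Factor out 2: 256 = 2^8. Since 487 ≡ 7 (mod 8), (2/487) = +1, and (2/487)^8 = +1. Now have -(1/487).
(1/487) = 1. Collecting the sign factors: -1.
Second factor (1610/1973):
Factor out 2: 1610 = 2·805. Since 1973 ≡ 5 (mod 8), (2/1973) = -1. Now have -(805/1973).
805 ≡ 1 (mod 4), so quadratic reciprocity gives (805/1973) = (1973/805). Reduce: 1973 ≡ 363 (mod 805). Now have -(363/805).
805 ≡ 1 (mod 4), so quadratic reciprocity gives (363/805) = (805/363). Reduce: 805 ≡ 79 (mod 363). Now have -(79/363).
Both 79 ≡ 3 and 363 ≡ 3 (mod 4), so reciprocity gives (79/363) = -(363/79). Reduce: 363 ≡ 47 (mod 79). Now have (47/79).
Both 47 ≡ 3 and 79 ≡ 3 (mod 4), so reciprocity gives (47/79) = -(79/47). Reduce: 79 ≡ 32 (mod 47). Now have -(32/47).
Factor out 2: 32 = 2^5. Since 47 ≡ 7 (mod 8), (2/47) = +1, and (2/47)^5 = +1. Now have -(1/47).
(1/47) = 1. Collecting the sign factors: -1.
Product: (-1)·(-1) = 1.

1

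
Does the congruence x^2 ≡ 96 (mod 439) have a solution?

(96/439)
  = (3/439)    [439 ≡ 7 mod 8 ⇒ (2/439)^5 = +1]
  = -(439/3)    [QR: both ≡ 3 mod 4, sign flips]
  = -(1/3)    [439 ≡ 1 mod 3]
  = -1    [(1/3) = 1]
The Legendre symbol is -1, so x^2 ≡ 96 (mod 439) has no solution.

no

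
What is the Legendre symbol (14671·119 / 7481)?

By multiplicativity, (14671·119 / 7481) = (14671 / 7481)·(119 / 7481).
First factor (14671 / 7481):
(14671 / 7481)
  = (7190 / 7481)    [14671 ≡ 7190 mod 7481]
  = (3595 / 7481)    [7481 ≡ 1 mod 8 ⇒ (2 / 7481) = +1]
  = (7481 / 3595)    [QR: 7481 ≡ 1 mod 4, sign kept]
  = (291 / 3595)    [7481 ≡ 291 mod 3595]
  = -(3595 / 291)    [QR: both ≡ 3 mod 4, sign flips]
  = -(103 / 291)    [3595 ≡ 103 mod 291]
  = (291 / 103)    [QR: both ≡ 3 mod 4, sign flips]
  = (85 / 103)    [291 ≡ 85 mod 103]
  = (103 / 85)    [QR: 85 ≡ 1 mod 4, sign kept]
  = (18 / 85)    [103 ≡ 18 mod 85]
  = -(9 / 85)    [85 ≡ 5 mod 8 ⇒ (2 / 85) = -1]
  = -(85 / 9)    [QR: 9 ≡ 1 mod 4, sign kept]
  = -(4 / 9)    [85 ≡ 4 mod 9]
  = -(1 / 9)    [9 ≡ 1 mod 8 ⇒ (2 / 9)^2 = +1]
  = -1    [(1 / 9) = 1]
Second factor (119 / 7481):
(119 / 7481)
  = (7481 / 119)    [QR: 7481 ≡ 1 mod 4, sign kept]
  = (103 / 119)    [7481 ≡ 103 mod 119]
  = -(119 / 103)    [QR: both ≡ 3 mod 4, sign flips]
  = -(16 / 103)    [119 ≡ 16 mod 103]
  = -(1 / 103)    [103 ≡ 7 mod 8 ⇒ (2 / 103)^4 = +1]
  = -1    [(1 / 103) = 1]
Product: (-1)·(-1) = 1.

1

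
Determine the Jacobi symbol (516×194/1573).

1

By multiplicativity, (516·194/1573) = (516/1573)·(194/1573).
First factor (516/1573):
(516/1573)
  = (129/1573)    [1573 ≡ 5 mod 8 ⇒ (2/1573)^2 = +1]
  = (1573/129)    [QR: 129 ≡ 1 mod 4, sign kept]
  = (25/129)    [1573 ≡ 25 mod 129]
  = (129/25)    [QR: 25 ≡ 1 mod 4, sign kept]
  = (4/25)    [129 ≡ 4 mod 25]
  = (1/25)    [25 ≡ 1 mod 8 ⇒ (2/25)^2 = +1]
  = 1    [(1/25) = 1]
Second factor (194/1573):
(194/1573)
  = -(97/1573)    [1573 ≡ 5 mod 8 ⇒ (2/1573) = -1]
  = -(1573/97)    [QR: 97 ≡ 1 mod 4, sign kept]
  = -(21/97)    [1573 ≡ 21 mod 97]
  = -(97/21)    [QR: 21 ≡ 1 mod 4, sign kept]
  = -(13/21)    [97 ≡ 13 mod 21]
  = -(21/13)    [QR: 13 ≡ 1 mod 4, sign kept]
  = -(8/13)    [21 ≡ 8 mod 13]
  = (1/13)    [13 ≡ 5 mod 8 ⇒ (2/13)^3 = -1]
  = 1    [(1/13) = 1]
Product: (1)·(1) = 1.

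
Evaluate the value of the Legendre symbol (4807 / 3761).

1

Reduce the numerator: 4807 ≡ 1046 (mod 3761), so (4807 / 3761) = (1046 / 3761).
Factor out 2: 1046 = 2·523. Since 3761 ≡ 1 (mod 8), (2 / 3761) = +1. Now have (523 / 3761).
3761 ≡ 1 (mod 4), so quadratic reciprocity gives (523 / 3761) = (3761 / 523). Reduce: 3761 ≡ 100 (mod 523). Now have (100 / 523).
Factor out 2: 100 = 2^2·25. Since 523 ≡ 3 (mod 8), (2 / 523) = -1, and (2 / 523)^2 = +1. Now have (25 / 523).
25 ≡ 1 (mod 4), so quadratic reciprocity gives (25 / 523) = (523 / 25). Reduce: 523 ≡ 23 (mod 25). Now have (23 / 25).
25 ≡ 1 (mod 4), so quadratic reciprocity gives (23 / 25) = (25 / 23). Reduce: 25 ≡ 2 (mod 23). Now have (2 / 23).
Factor out 2: 2 = 2. Since 23 ≡ 7 (mod 8), (2 / 23) = +1. Now have (1 / 23).
(1 / 23) = 1. Collecting the sign factors: 1.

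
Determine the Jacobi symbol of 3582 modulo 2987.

(3582|2987)
  = (595|2987)    [3582 ≡ 595 mod 2987]
  = -(2987|595)    [QR: both ≡ 3 mod 4, sign flips]
  = -(12|595)    [2987 ≡ 12 mod 595]
  = -(3|595)    [595 ≡ 3 mod 8 ⇒ (2|595)^2 = +1]
  = (595|3)    [QR: both ≡ 3 mod 4, sign flips]
  = (1|3)    [595 ≡ 1 mod 3]
  = 1    [(1|3) = 1]

1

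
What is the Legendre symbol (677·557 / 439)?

By multiplicativity, (677·557 / 439) = (677 / 439)·(557 / 439).
First factor (677 / 439):
(677 / 439)
  = (238 / 439)    [677 ≡ 238 mod 439]
  = (119 / 439)    [439 ≡ 7 mod 8 ⇒ (2 / 439) = +1]
  = -(439 / 119)    [QR: both ≡ 3 mod 4, sign flips]
  = -(82 / 119)    [439 ≡ 82 mod 119]
  = -(41 / 119)    [119 ≡ 7 mod 8 ⇒ (2 / 119) = +1]
  = -(119 / 41)    [QR: 41 ≡ 1 mod 4, sign kept]
  = -(37 / 41)    [119 ≡ 37 mod 41]
  = -(41 / 37)    [QR: 37 ≡ 1 mod 4, sign kept]
  = -(4 / 37)    [41 ≡ 4 mod 37]
  = -(1 / 37)    [37 ≡ 5 mod 8 ⇒ (2 / 37)^2 = +1]
  = -1    [(1 / 37) = 1]
Second factor (557 / 439):
(557 / 439)
  = (118 / 439)    [557 ≡ 118 mod 439]
  = (59 / 439)    [439 ≡ 7 mod 8 ⇒ (2 / 439) = +1]
  = -(439 / 59)    [QR: both ≡ 3 mod 4, sign flips]
  = -(26 / 59)    [439 ≡ 26 mod 59]
  = (13 / 59)    [59 ≡ 3 mod 8 ⇒ (2 / 59) = -1]
  = (59 / 13)    [QR: 13 ≡ 1 mod 4, sign kept]
  = (7 / 13)    [59 ≡ 7 mod 13]
  = (13 / 7)    [QR: 13 ≡ 1 mod 4, sign kept]
  = (6 / 7)    [13 ≡ 6 mod 7]
  = (3 / 7)    [7 ≡ 7 mod 8 ⇒ (2 / 7) = +1]
  = -(7 / 3)    [QR: both ≡ 3 mod 4, sign flips]
  = -(1 / 3)    [7 ≡ 1 mod 3]
  = -1    [(1 / 3) = 1]
Product: (-1)·(-1) = 1.

1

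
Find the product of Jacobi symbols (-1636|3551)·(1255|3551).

1

By multiplicativity, (-1636·1255|3551) = (-1636|3551)·(1255|3551).
First factor (-1636|3551):
Pull out -1: (-1636|3551) = (-1|3551)·(1636|3551). Since 3551 ≡ 3 (mod 4), (-1|3551) = -1. Now have -(1636|3551).
Factor out 2: 1636 = 2^2·409. Since 3551 ≡ 7 (mod 8), (2|3551) = +1, and (2|3551)^2 = +1. Now have -(409|3551).
409 ≡ 1 (mod 4), so quadratic reciprocity gives (409|3551) = (3551|409). Reduce: 3551 ≡ 279 (mod 409). Now have -(279|409).
409 ≡ 1 (mod 4), so quadratic reciprocity gives (279|409) = (409|279). Reduce: 409 ≡ 130 (mod 279). Now have -(130|279).
Factor out 2: 130 = 2·65. Since 279 ≡ 7 (mod 8), (2|279) = +1. Now have -(65|279).
65 ≡ 1 (mod 4), so quadratic reciprocity gives (65|279) = (279|65). Reduce: 279 ≡ 19 (mod 65). Now have -(19|65).
65 ≡ 1 (mod 4), so quadratic reciprocity gives (19|65) = (65|19). Reduce: 65 ≡ 8 (mod 19). Now have -(8|19).
Factor out 2: 8 = 2^3. Since 19 ≡ 3 (mod 8), (2|19) = -1, and (2|19)^3 = -1. Now have (1|19).
(1|19) = 1. Collecting the sign factors: 1.
Second factor (1255|3551):
Both 1255 ≡ 3 and 3551 ≡ 3 (mod 4), so reciprocity gives (1255|3551) = -(3551|1255). Reduce: 3551 ≡ 1041 (mod 1255). Now have -(1041|1255).
1041 ≡ 1 (mod 4), so quadratic reciprocity gives (1041|1255) = (1255|1041). Reduce: 1255 ≡ 214 (mod 1041). Now have -(214|1041).
Factor out 2: 214 = 2·107. Since 1041 ≡ 1 (mod 8), (2|1041) = +1. Now have -(107|1041).
1041 ≡ 1 (mod 4), so quadratic reciprocity gives (107|1041) = (1041|107). Reduce: 1041 ≡ 78 (mod 107). Now have -(78|107).
Factor out 2: 78 = 2·39. Since 107 ≡ 3 (mod 8), (2|107) = -1. Now have (39|107).
Both 39 ≡ 3 and 107 ≡ 3 (mod 4), so reciprocity gives (39|107) = -(107|39). Reduce: 107 ≡ 29 (mod 39). Now have -(29|39).
29 ≡ 1 (mod 4), so quadratic reciprocity gives (29|39) = (39|29). Reduce: 39 ≡ 10 (mod 29). Now have -(10|29).
Factor out 2: 10 = 2·5. Since 29 ≡ 5 (mod 8), (2|29) = -1. Now have (5|29).
5 ≡ 1 (mod 4), so quadratic reciprocity gives (5|29) = (29|5). Reduce: 29 ≡ 4 (mod 5). Now have (4|5).
Factor out 2: 4 = 2^2. Since 5 ≡ 5 (mod 8), (2|5) = -1, and (2|5)^2 = +1. Now have (1|5).
(1|5) = 1. Collecting the sign factors: 1.
Product: (1)·(1) = 1.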